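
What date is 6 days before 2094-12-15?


Start: 2094-12-15, subtract 6 days
15 - 6 = 9 stays within December 2094

Result: 2094-12-09


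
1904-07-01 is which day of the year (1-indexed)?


Date: July 1, 1904
Days in months 1 through 6: 182
Plus 1 days in July

Day of year: 183


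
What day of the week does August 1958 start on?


Target: August 1, 1958
Anchor: Jan 1, 1958. With p = 1958 - 1 = 1957: (p + p//4 - p//100 + p//400) mod 7 = (1957 + 489 - 19 + 4) mod 7 = 2431 mod 7 = 2 -> Wednesday (Mon=0 ... Sun=6)
Days before August (Jan-Jul): 212 days
Weekday index = (2 + 212) mod 7 = 4

Friday


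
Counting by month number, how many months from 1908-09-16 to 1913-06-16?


From September 1908 to June 1913
5 years * 12 = 60 months, minus 3 months = 57

57 months


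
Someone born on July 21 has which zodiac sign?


Date: July 21
Conventional tropical zodiac dates: Cancer from June 21 onward; Leo starts July 23
July 21 falls within the Cancer range

Cancer


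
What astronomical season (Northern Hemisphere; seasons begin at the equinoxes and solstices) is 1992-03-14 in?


Date: March 14
Astronomical Winter (approx.; exact equinox/solstice day varies by year): December 21 to March 19
March 14 falls within the Winter window

Winter


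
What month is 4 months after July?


July is month 7
7 + 4 = 11

November


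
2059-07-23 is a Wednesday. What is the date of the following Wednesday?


Current: Wednesday
Target: Wednesday
Days ahead: 7

Next Wednesday: 2059-07-30


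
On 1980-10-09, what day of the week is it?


Date: October 9, 1980
Anchor: Jan 1, 1980. With p = 1980 - 1 = 1979: (p + p//4 - p//100 + p//400) mod 7 = (1979 + 494 - 19 + 4) mod 7 = 2458 mod 7 = 1 -> Tuesday (Mon=0 ... Sun=6)
Days before October (Jan-Sep): 274; offset = 274 + 9 - 1 = 282
Weekday index = (1 + 282) mod 7 = 3

Day of the week: Thursday


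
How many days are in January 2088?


January 2088

31 days


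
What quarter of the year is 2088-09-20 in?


Month: September (month 9)
Q1: Jan-Mar, Q2: Apr-Jun, Q3: Jul-Sep, Q4: Oct-Dec

Q3


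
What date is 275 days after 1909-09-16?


Start: 1909-09-16, add 275 days
September 1909 has 30 days: 30 - 16 = 14 days to September 30 -> 261 left
October 1909 has 31 days -> 230 left
November 1909 has 30 days -> 200 left
December 1909 has 31 days -> 169 left
January 1910 has 31 days -> 138 left
February 1910 has 28 days -> 110 left
March 1910 has 31 days -> 79 left
April 1910 has 30 days -> 49 left
May 1910 has 31 days -> 18 left
June 1910: 18 <= 30 -> lands on June 18

Result: 1910-06-18


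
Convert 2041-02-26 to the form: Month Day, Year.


ISO 2041-02-26 parses as year=2041, month=02, day=26
Month 2 -> February

February 26, 2041


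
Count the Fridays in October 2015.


October 2015 has 31 days
Anchor: Jan 1, 2015. With p = 2015 - 1 = 2014: (p + p//4 - p//100 + p//400) mod 7 = (2014 + 503 - 20 + 5) mod 7 = 2502 mod 7 = 3 -> Thursday (Mon=0 ... Sun=6)
Days before October (Jan-Sep): 273; October 1 index = (3 + 273) mod 7 = 3 -> Thursday
First Friday is October 2
Fridays: 2, 9, 16, 23, 30

5 Fridays


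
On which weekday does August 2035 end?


August 2035 has 31 days
Anchor: Jan 1, 2035. With p = 2035 - 1 = 2034: (p + p//4 - p//100 + p//400) mod 7 = (2034 + 508 - 20 + 5) mod 7 = 2527 mod 7 = 0 -> Monday (Mon=0 ... Sun=6)
Days before August (Jan-Jul): 212; August 1 index = (0 + 212) mod 7 = 2 -> Wednesday
Last day offset: 31 - 1 = 30 days
Weekday index = (2 + 30) mod 7 = 4

Friday, August 31


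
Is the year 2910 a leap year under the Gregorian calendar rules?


Gregorian leap year rule: divisible by 4, but not by 100, unless also by 400.
2910 is not divisible by 4 -> not a leap year

No


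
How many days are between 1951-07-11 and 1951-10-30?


From 1951-07-11 to 1951-10-30
1951-07-11: days before July = 31 + 28 + 31 + 30 + 31 + 30 = 181 (1951 is not a leap year); day of year = 181 + 11 = 192
1951-10-30: days before October = 31 + 28 + 31 + 30 + 31 + 30 + 31 + 31 + 30 = 273 (1951 is not a leap year); day of year = 273 + 30 = 303
Same year: 303 - 192 = 111

111 days


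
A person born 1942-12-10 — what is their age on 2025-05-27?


Birth: 1942-12-10
Reference: 2025-05-27
Year difference: 2025 - 1942 = 83
Birthday not yet reached in 2025, subtract 1

82 years old


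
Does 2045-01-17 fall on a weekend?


Anchor: Jan 1, 2045. With p = 2045 - 1 = 2044: (p + p//4 - p//100 + p//400) mod 7 = (2044 + 511 - 20 + 5) mod 7 = 2540 mod 7 = 6 -> Sunday (Mon=0 ... Sun=6)
Day of year: 17; offset = 16
Weekday index = (6 + 16) mod 7 = 1 -> Tuesday
Weekend days: Saturday, Sunday

No


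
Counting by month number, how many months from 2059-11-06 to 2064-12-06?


From November 2059 to December 2064
5 years * 12 = 60 months, plus 1 month = 61

61 months


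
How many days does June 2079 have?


June 2079

30 days


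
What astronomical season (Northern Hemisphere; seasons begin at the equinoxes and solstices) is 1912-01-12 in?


Date: January 12
Astronomical Winter (approx.; exact equinox/solstice day varies by year): December 21 to March 19
January 12 falls within the Winter window

Winter


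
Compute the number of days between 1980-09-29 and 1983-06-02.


From 1980-09-29 to 1983-06-02
1980-09-29: days before September = 31 + 29 + 31 + 30 + 31 + 30 + 31 + 31 = 244 (1980 is a leap year); day of year = 244 + 29 = 273
1983-06-02: days before June = 31 + 28 + 31 + 30 + 31 = 151 (1983 is not a leap year); day of year = 151 + 2 = 153
Rest of 1980: 366 - 273 = 93
Full years 1981 (365), 1982 (365): 730
Total = 93 + 730 + 153 = 976

976 days


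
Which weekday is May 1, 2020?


Target: May 1, 2020
Anchor: Jan 1, 2020. With p = 2020 - 1 = 2019: (p + p//4 - p//100 + p//400) mod 7 = (2019 + 504 - 20 + 5) mod 7 = 2508 mod 7 = 2 -> Wednesday (Mon=0 ... Sun=6)
Days before May (Jan-Apr): 121 days
Weekday index = (2 + 121) mod 7 = 4

Friday


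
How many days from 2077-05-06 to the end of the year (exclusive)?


Day of year: 126 of 365
Remaining = 365 - 126

239 days


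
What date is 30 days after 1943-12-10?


Start: 1943-12-10, add 30 days
December 1943 has 31 days: 31 - 10 = 21 days to December 31 -> 9 left
January 1944: 9 <= 31 -> lands on January 9

Result: 1944-01-09


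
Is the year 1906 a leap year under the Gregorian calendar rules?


Gregorian leap year rule: divisible by 4, but not by 100, unless also by 400.
1906 is not divisible by 4 -> not a leap year

No


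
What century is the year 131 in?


Century = (year - 1) // 100 + 1
= (131 - 1) // 100 + 1
= 130 // 100 + 1
= 1 + 1

2nd century


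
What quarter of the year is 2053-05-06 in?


Month: May (month 5)
Q1: Jan-Mar, Q2: Apr-Jun, Q3: Jul-Sep, Q4: Oct-Dec

Q2


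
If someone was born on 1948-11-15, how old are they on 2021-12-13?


Birth: 1948-11-15
Reference: 2021-12-13
Year difference: 2021 - 1948 = 73

73 years old


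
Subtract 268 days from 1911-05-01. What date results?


Start: 1911-05-01, subtract 268 days
Back 1 day from May 1 reaches April 30, 1911 -> 267 left
April 1911 has 30 days -> back to March 31, 1911 -> 237 left
March 1911 has 31 days -> back to February 28, 1911 -> 206 left
February 1911 has 28 days -> back to January 31, 1911 -> 178 left
January 1911 has 31 days -> back to December 31, 1910 -> 147 left
December 1910 has 31 days -> back to November 30, 1910 -> 116 left
November 1910 has 30 days -> back to October 31, 1910 -> 86 left
October 1910 has 31 days -> back to September 30, 1910 -> 55 left
September 1910 has 30 days -> back to August 31, 1910 -> 25 left
August 1910: 31 - 25 = 6 -> lands on August 6

Result: 1910-08-06


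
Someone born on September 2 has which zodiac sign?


Date: September 2
Conventional tropical zodiac dates: Virgo from August 23 onward; Libra starts September 23
September 2 falls within the Virgo range

Virgo


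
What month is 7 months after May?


May is month 5
5 + 7 = 12

December


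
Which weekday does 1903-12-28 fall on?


Date: December 28, 1903
Anchor: Jan 1, 1903. With p = 1903 - 1 = 1902: (p + p//4 - p//100 + p//400) mod 7 = (1902 + 475 - 19 + 4) mod 7 = 2362 mod 7 = 3 -> Thursday (Mon=0 ... Sun=6)
Days before December (Jan-Nov): 334; offset = 334 + 28 - 1 = 361
Weekday index = (3 + 361) mod 7 = 0

Day of the week: Monday


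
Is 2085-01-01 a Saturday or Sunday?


Anchor: Jan 1, 2085. With p = 2085 - 1 = 2084: (p + p//4 - p//100 + p//400) mod 7 = (2084 + 521 - 20 + 5) mod 7 = 2590 mod 7 = 0 -> Monday (Mon=0 ... Sun=6)
Day of year: 1; offset = 0
Weekday index = (0 + 0) mod 7 = 0 -> Monday
Weekend days: Saturday, Sunday

No


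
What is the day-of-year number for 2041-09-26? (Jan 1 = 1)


Date: September 26, 2041
Days in months 1 through 8: 243
Plus 26 days in September

Day of year: 269


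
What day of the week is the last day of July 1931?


July 1931 has 31 days
Anchor: Jan 1, 1931. With p = 1931 - 1 = 1930: (p + p//4 - p//100 + p//400) mod 7 = (1930 + 482 - 19 + 4) mod 7 = 2397 mod 7 = 3 -> Thursday (Mon=0 ... Sun=6)
Days before July (Jan-Jun): 181; July 1 index = (3 + 181) mod 7 = 2 -> Wednesday
Last day offset: 31 - 1 = 30 days
Weekday index = (2 + 30) mod 7 = 4

Friday, July 31


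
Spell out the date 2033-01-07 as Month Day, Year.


ISO 2033-01-07 parses as year=2033, month=01, day=07
Month 1 -> January

January 7, 2033


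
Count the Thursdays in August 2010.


August 2010 has 31 days
Anchor: Jan 1, 2010. With p = 2010 - 1 = 2009: (p + p//4 - p//100 + p//400) mod 7 = (2009 + 502 - 20 + 5) mod 7 = 2496 mod 7 = 4 -> Friday (Mon=0 ... Sun=6)
Days before August (Jan-Jul): 212; August 1 index = (4 + 212) mod 7 = 6 -> Sunday
First Thursday is August 5
Thursdays: 5, 12, 19, 26

4 Thursdays


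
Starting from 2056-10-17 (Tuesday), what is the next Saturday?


Current: Tuesday
Target: Saturday
Days ahead: 4

Next Saturday: 2056-10-21


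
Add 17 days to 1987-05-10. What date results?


Start: 1987-05-10, add 17 days
May 1987 has 31 days; 10 + 17 = 27 stays within May

Result: 1987-05-27


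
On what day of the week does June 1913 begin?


Target: June 1, 1913
Anchor: Jan 1, 1913. With p = 1913 - 1 = 1912: (p + p//4 - p//100 + p//400) mod 7 = (1912 + 478 - 19 + 4) mod 7 = 2375 mod 7 = 2 -> Wednesday (Mon=0 ... Sun=6)
Days before June (Jan-May): 151 days
Weekday index = (2 + 151) mod 7 = 6

Sunday


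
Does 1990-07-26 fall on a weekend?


Anchor: Jan 1, 1990. With p = 1990 - 1 = 1989: (p + p//4 - p//100 + p//400) mod 7 = (1989 + 497 - 19 + 4) mod 7 = 2471 mod 7 = 0 -> Monday (Mon=0 ... Sun=6)
Day of year: 207; offset = 206
Weekday index = (0 + 206) mod 7 = 3 -> Thursday
Weekend days: Saturday, Sunday

No


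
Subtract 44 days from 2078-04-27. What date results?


Start: 2078-04-27, subtract 44 days
Back 27 days from April 27 reaches March 31, 2078 -> 17 left
March 2078: 31 - 17 = 14 -> lands on March 14

Result: 2078-03-14


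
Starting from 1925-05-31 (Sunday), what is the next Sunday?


Current: Sunday
Target: Sunday
Days ahead: 7

Next Sunday: 1925-06-07


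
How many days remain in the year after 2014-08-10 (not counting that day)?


Day of year: 222 of 365
Remaining = 365 - 222

143 days


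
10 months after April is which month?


April is month 4
4 + 10 = 14; wrap: 14 - 12 = 2

February


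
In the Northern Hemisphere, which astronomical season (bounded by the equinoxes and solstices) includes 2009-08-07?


Date: August 7
Astronomical Summer (approx.; exact equinox/solstice day varies by year): June 21 to September 21
August 7 falls within the Summer window

Summer


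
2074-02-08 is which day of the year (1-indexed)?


Date: February 8, 2074
Days in months 1 through 1: 31
Plus 8 days in February

Day of year: 39


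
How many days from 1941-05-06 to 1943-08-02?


From 1941-05-06 to 1943-08-02
1941-05-06: days before May = 31 + 28 + 31 + 30 = 120 (1941 is not a leap year); day of year = 120 + 6 = 126
1943-08-02: days before August = 31 + 28 + 31 + 30 + 31 + 30 + 31 = 212 (1943 is not a leap year); day of year = 212 + 2 = 214
Rest of 1941: 365 - 126 = 239
Full years 1942 (365): 365
Total = 239 + 365 + 214 = 818

818 days


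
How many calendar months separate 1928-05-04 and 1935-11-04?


From May 1928 to November 1935
7 years * 12 = 84 months, plus 6 months = 90

90 months


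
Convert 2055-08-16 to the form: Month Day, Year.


ISO 2055-08-16 parses as year=2055, month=08, day=16
Month 8 -> August

August 16, 2055


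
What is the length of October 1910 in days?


October 1910

31 days


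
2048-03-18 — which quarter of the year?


Month: March (month 3)
Q1: Jan-Mar, Q2: Apr-Jun, Q3: Jul-Sep, Q4: Oct-Dec

Q1


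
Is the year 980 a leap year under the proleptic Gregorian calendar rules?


Gregorian leap year rule: divisible by 4, but not by 100, unless also by 400.
980 is divisible by 4 but not 100 -> leap year

Yes


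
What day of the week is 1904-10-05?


Date: October 5, 1904
Anchor: Jan 1, 1904. With p = 1904 - 1 = 1903: (p + p//4 - p//100 + p//400) mod 7 = (1903 + 475 - 19 + 4) mod 7 = 2363 mod 7 = 4 -> Friday (Mon=0 ... Sun=6)
Days before October (Jan-Sep): 274; offset = 274 + 5 - 1 = 278
Weekday index = (4 + 278) mod 7 = 2

Day of the week: Wednesday


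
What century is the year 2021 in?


Century = (year - 1) // 100 + 1
= (2021 - 1) // 100 + 1
= 2020 // 100 + 1
= 20 + 1

21st century


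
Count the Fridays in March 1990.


March 1990 has 31 days
Anchor: Jan 1, 1990. With p = 1990 - 1 = 1989: (p + p//4 - p//100 + p//400) mod 7 = (1989 + 497 - 19 + 4) mod 7 = 2471 mod 7 = 0 -> Monday (Mon=0 ... Sun=6)
Days before March (Jan-Feb): 59; March 1 index = (0 + 59) mod 7 = 3 -> Thursday
First Friday is March 2
Fridays: 2, 9, 16, 23, 30

5 Fridays


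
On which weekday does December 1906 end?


December 1906 has 31 days
Anchor: Jan 1, 1906. With p = 1906 - 1 = 1905: (p + p//4 - p//100 + p//400) mod 7 = (1905 + 476 - 19 + 4) mod 7 = 2366 mod 7 = 0 -> Monday (Mon=0 ... Sun=6)
Days before December (Jan-Nov): 334; December 1 index = (0 + 334) mod 7 = 5 -> Saturday
Last day offset: 31 - 1 = 30 days
Weekday index = (5 + 30) mod 7 = 0

Monday, December 31


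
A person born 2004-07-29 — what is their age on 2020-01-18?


Birth: 2004-07-29
Reference: 2020-01-18
Year difference: 2020 - 2004 = 16
Birthday not yet reached in 2020, subtract 1

15 years old


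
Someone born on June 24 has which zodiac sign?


Date: June 24
Conventional tropical zodiac dates: Cancer from June 21 onward; Leo starts July 23
June 24 falls within the Cancer range

Cancer


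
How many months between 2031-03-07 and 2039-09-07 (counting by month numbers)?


From March 2031 to September 2039
8 years * 12 = 96 months, plus 6 months = 102

102 months


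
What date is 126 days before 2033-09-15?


Start: 2033-09-15, subtract 126 days
Back 15 days from September 15 reaches August 31, 2033 -> 111 left
August 2033 has 31 days -> back to July 31, 2033 -> 80 left
July 2033 has 31 days -> back to June 30, 2033 -> 49 left
June 2033 has 30 days -> back to May 31, 2033 -> 19 left
May 2033: 31 - 19 = 12 -> lands on May 12

Result: 2033-05-12


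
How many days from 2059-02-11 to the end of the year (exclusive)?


Day of year: 42 of 365
Remaining = 365 - 42

323 days


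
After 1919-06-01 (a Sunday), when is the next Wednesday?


Current: Sunday
Target: Wednesday
Days ahead: 3

Next Wednesday: 1919-06-04


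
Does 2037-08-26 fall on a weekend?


Anchor: Jan 1, 2037. With p = 2037 - 1 = 2036: (p + p//4 - p//100 + p//400) mod 7 = (2036 + 509 - 20 + 5) mod 7 = 2530 mod 7 = 3 -> Thursday (Mon=0 ... Sun=6)
Day of year: 238; offset = 237
Weekday index = (3 + 237) mod 7 = 2 -> Wednesday
Weekend days: Saturday, Sunday

No


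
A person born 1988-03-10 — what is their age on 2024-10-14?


Birth: 1988-03-10
Reference: 2024-10-14
Year difference: 2024 - 1988 = 36

36 years old


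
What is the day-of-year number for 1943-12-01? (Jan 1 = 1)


Date: December 1, 1943
Days in months 1 through 11: 334
Plus 1 days in December

Day of year: 335


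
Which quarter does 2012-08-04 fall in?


Month: August (month 8)
Q1: Jan-Mar, Q2: Apr-Jun, Q3: Jul-Sep, Q4: Oct-Dec

Q3


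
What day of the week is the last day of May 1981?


May 1981 has 31 days
Anchor: Jan 1, 1981. With p = 1981 - 1 = 1980: (p + p//4 - p//100 + p//400) mod 7 = (1980 + 495 - 19 + 4) mod 7 = 2460 mod 7 = 3 -> Thursday (Mon=0 ... Sun=6)
Days before May (Jan-Apr): 120; May 1 index = (3 + 120) mod 7 = 4 -> Friday
Last day offset: 31 - 1 = 30 days
Weekday index = (4 + 30) mod 7 = 6

Sunday, May 31


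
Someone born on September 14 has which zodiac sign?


Date: September 14
Conventional tropical zodiac dates: Virgo from August 23 onward; Libra starts September 23
September 14 falls within the Virgo range

Virgo


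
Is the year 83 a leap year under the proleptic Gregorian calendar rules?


Gregorian leap year rule: divisible by 4, but not by 100, unless also by 400.
83 is not divisible by 4 -> not a leap year

No


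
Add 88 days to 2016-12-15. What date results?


Start: 2016-12-15, add 88 days
December 2016 has 31 days: 31 - 15 = 16 days to December 31 -> 72 left
January 2017 has 31 days -> 41 left
February 2017 has 28 days -> 13 left
March 2017: 13 <= 31 -> lands on March 13

Result: 2017-03-13


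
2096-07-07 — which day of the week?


Date: July 7, 2096
Anchor: Jan 1, 2096. With p = 2096 - 1 = 2095: (p + p//4 - p//100 + p//400) mod 7 = (2095 + 523 - 20 + 5) mod 7 = 2603 mod 7 = 6 -> Sunday (Mon=0 ... Sun=6)
Days before July (Jan-Jun): 182; offset = 182 + 7 - 1 = 188
Weekday index = (6 + 188) mod 7 = 5

Day of the week: Saturday


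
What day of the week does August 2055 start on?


Target: August 1, 2055
Anchor: Jan 1, 2055. With p = 2055 - 1 = 2054: (p + p//4 - p//100 + p//400) mod 7 = (2054 + 513 - 20 + 5) mod 7 = 2552 mod 7 = 4 -> Friday (Mon=0 ... Sun=6)
Days before August (Jan-Jul): 212 days
Weekday index = (4 + 212) mod 7 = 6

Sunday


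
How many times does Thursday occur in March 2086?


March 2086 has 31 days
Anchor: Jan 1, 2086. With p = 2086 - 1 = 2085: (p + p//4 - p//100 + p//400) mod 7 = (2085 + 521 - 20 + 5) mod 7 = 2591 mod 7 = 1 -> Tuesday (Mon=0 ... Sun=6)
Days before March (Jan-Feb): 59; March 1 index = (1 + 59) mod 7 = 4 -> Friday
First Thursday is March 7
Thursdays: 7, 14, 21, 28

4 Thursdays


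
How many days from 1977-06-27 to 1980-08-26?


From 1977-06-27 to 1980-08-26
1977-06-27: days before June = 31 + 28 + 31 + 30 + 31 = 151 (1977 is not a leap year); day of year = 151 + 27 = 178
1980-08-26: days before August = 31 + 29 + 31 + 30 + 31 + 30 + 31 = 213 (1980 is a leap year); day of year = 213 + 26 = 239
Rest of 1977: 365 - 178 = 187
Full years 1978 (365), 1979 (365): 730
Total = 187 + 730 + 239 = 1156

1156 days


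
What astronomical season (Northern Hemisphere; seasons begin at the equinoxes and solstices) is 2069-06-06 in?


Date: June 6
Astronomical Spring (approx.; exact equinox/solstice day varies by year): March 20 to June 20
June 6 falls within the Spring window

Spring


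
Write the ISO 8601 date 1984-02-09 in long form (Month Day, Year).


ISO 1984-02-09 parses as year=1984, month=02, day=09
Month 2 -> February

February 9, 1984


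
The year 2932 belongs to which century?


Century = (year - 1) // 100 + 1
= (2932 - 1) // 100 + 1
= 2931 // 100 + 1
= 29 + 1

30th century


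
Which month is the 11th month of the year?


Month 11 of 12

November


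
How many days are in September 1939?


September 1939

30 days


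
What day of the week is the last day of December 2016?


December 2016 has 31 days
Anchor: Jan 1, 2016. With p = 2016 - 1 = 2015: (p + p//4 - p//100 + p//400) mod 7 = (2015 + 503 - 20 + 5) mod 7 = 2503 mod 7 = 4 -> Friday (Mon=0 ... Sun=6)
Days before December (Jan-Nov): 335; December 1 index = (4 + 335) mod 7 = 3 -> Thursday
Last day offset: 31 - 1 = 30 days
Weekday index = (3 + 30) mod 7 = 5

Saturday, December 31


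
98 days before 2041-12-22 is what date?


Start: 2041-12-22, subtract 98 days
Back 22 days from December 22 reaches November 30, 2041 -> 76 left
November 2041 has 30 days -> back to October 31, 2041 -> 46 left
October 2041 has 31 days -> back to September 30, 2041 -> 15 left
September 2041: 30 - 15 = 15 -> lands on September 15

Result: 2041-09-15


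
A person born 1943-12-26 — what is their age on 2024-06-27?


Birth: 1943-12-26
Reference: 2024-06-27
Year difference: 2024 - 1943 = 81
Birthday not yet reached in 2024, subtract 1

80 years old


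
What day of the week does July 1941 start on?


Target: July 1, 1941
Anchor: Jan 1, 1941. With p = 1941 - 1 = 1940: (p + p//4 - p//100 + p//400) mod 7 = (1940 + 485 - 19 + 4) mod 7 = 2410 mod 7 = 2 -> Wednesday (Mon=0 ... Sun=6)
Days before July (Jan-Jun): 181 days
Weekday index = (2 + 181) mod 7 = 1

Tuesday


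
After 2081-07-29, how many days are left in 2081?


Day of year: 210 of 365
Remaining = 365 - 210

155 days


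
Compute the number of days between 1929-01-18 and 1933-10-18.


From 1929-01-18 to 1933-10-18
1929-01-18: day of year = 18
1933-10-18: days before October = 31 + 28 + 31 + 30 + 31 + 30 + 31 + 31 + 30 = 273 (1933 is not a leap year); day of year = 273 + 18 = 291
Rest of 1929: 365 - 18 = 347
Full years 1930 (365), 1931 (365), 1932 (366): 1096
Total = 347 + 1096 + 291 = 1734

1734 days


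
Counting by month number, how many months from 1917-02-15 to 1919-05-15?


From February 1917 to May 1919
2 years * 12 = 24 months, plus 3 months = 27

27 months


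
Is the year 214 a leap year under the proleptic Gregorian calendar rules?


Gregorian leap year rule: divisible by 4, but not by 100, unless also by 400.
214 is not divisible by 4 -> not a leap year

No


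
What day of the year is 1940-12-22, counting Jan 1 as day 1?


Date: December 22, 1940
Days in months 1 through 11: 335
Plus 22 days in December

Day of year: 357


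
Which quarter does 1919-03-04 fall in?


Month: March (month 3)
Q1: Jan-Mar, Q2: Apr-Jun, Q3: Jul-Sep, Q4: Oct-Dec

Q1


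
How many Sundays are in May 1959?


May 1959 has 31 days
Anchor: Jan 1, 1959. With p = 1959 - 1 = 1958: (p + p//4 - p//100 + p//400) mod 7 = (1958 + 489 - 19 + 4) mod 7 = 2432 mod 7 = 3 -> Thursday (Mon=0 ... Sun=6)
Days before May (Jan-Apr): 120; May 1 index = (3 + 120) mod 7 = 4 -> Friday
First Sunday is May 3
Sundays: 3, 10, 17, 24, 31

5 Sundays


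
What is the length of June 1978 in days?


June 1978

30 days


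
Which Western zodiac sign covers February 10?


Date: February 10
Conventional tropical zodiac dates: Aquarius from January 20 onward; Pisces starts February 19
February 10 falls within the Aquarius range

Aquarius


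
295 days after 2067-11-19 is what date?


Start: 2067-11-19, add 295 days
November 2067 has 30 days: 30 - 19 = 11 days to November 30 -> 284 left
December 2067 has 31 days -> 253 left
January 2068 has 31 days -> 222 left
February 2068 has 29 days -> 193 left
March 2068 has 31 days -> 162 left
April 2068 has 30 days -> 132 left
May 2068 has 31 days -> 101 left
June 2068 has 30 days -> 71 left
July 2068 has 31 days -> 40 left
August 2068 has 31 days -> 9 left
September 2068: 9 <= 30 -> lands on September 9

Result: 2068-09-09


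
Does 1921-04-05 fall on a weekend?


Anchor: Jan 1, 1921. With p = 1921 - 1 = 1920: (p + p//4 - p//100 + p//400) mod 7 = (1920 + 480 - 19 + 4) mod 7 = 2385 mod 7 = 5 -> Saturday (Mon=0 ... Sun=6)
Day of year: 95; offset = 94
Weekday index = (5 + 94) mod 7 = 1 -> Tuesday
Weekend days: Saturday, Sunday

No


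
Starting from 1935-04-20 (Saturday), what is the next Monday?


Current: Saturday
Target: Monday
Days ahead: 2

Next Monday: 1935-04-22


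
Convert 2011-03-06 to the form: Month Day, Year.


ISO 2011-03-06 parses as year=2011, month=03, day=06
Month 3 -> March

March 6, 2011


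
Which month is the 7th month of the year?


Month 7 of 12

July


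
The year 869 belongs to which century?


Century = (year - 1) // 100 + 1
= (869 - 1) // 100 + 1
= 868 // 100 + 1
= 8 + 1

9th century


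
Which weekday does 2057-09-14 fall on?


Date: September 14, 2057
Anchor: Jan 1, 2057. With p = 2057 - 1 = 2056: (p + p//4 - p//100 + p//400) mod 7 = (2056 + 514 - 20 + 5) mod 7 = 2555 mod 7 = 0 -> Monday (Mon=0 ... Sun=6)
Days before September (Jan-Aug): 243; offset = 243 + 14 - 1 = 256
Weekday index = (0 + 256) mod 7 = 4

Day of the week: Friday


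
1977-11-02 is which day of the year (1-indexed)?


Date: November 2, 1977
Days in months 1 through 10: 304
Plus 2 days in November

Day of year: 306


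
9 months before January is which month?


January is month 1
1 - 9 = -8; wrap: -8 + 12 = 4

April


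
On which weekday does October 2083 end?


October 2083 has 31 days
Anchor: Jan 1, 2083. With p = 2083 - 1 = 2082: (p + p//4 - p//100 + p//400) mod 7 = (2082 + 520 - 20 + 5) mod 7 = 2587 mod 7 = 4 -> Friday (Mon=0 ... Sun=6)
Days before October (Jan-Sep): 273; October 1 index = (4 + 273) mod 7 = 4 -> Friday
Last day offset: 31 - 1 = 30 days
Weekday index = (4 + 30) mod 7 = 6

Sunday, October 31


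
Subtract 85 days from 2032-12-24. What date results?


Start: 2032-12-24, subtract 85 days
Back 24 days from December 24 reaches November 30, 2032 -> 61 left
November 2032 has 30 days -> back to October 31, 2032 -> 31 left
October 2032 has 31 days -> back to September 30, 2032 -> 0 left
September 2032: 30 - 0 = 30 -> lands on September 30

Result: 2032-09-30


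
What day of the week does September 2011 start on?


Target: September 1, 2011
Anchor: Jan 1, 2011. With p = 2011 - 1 = 2010: (p + p//4 - p//100 + p//400) mod 7 = (2010 + 502 - 20 + 5) mod 7 = 2497 mod 7 = 5 -> Saturday (Mon=0 ... Sun=6)
Days before September (Jan-Aug): 243 days
Weekday index = (5 + 243) mod 7 = 3

Thursday


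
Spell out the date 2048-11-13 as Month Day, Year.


ISO 2048-11-13 parses as year=2048, month=11, day=13
Month 11 -> November

November 13, 2048


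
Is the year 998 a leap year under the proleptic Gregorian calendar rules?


Gregorian leap year rule: divisible by 4, but not by 100, unless also by 400.
998 is not divisible by 4 -> not a leap year

No


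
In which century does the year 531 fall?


Century = (year - 1) // 100 + 1
= (531 - 1) // 100 + 1
= 530 // 100 + 1
= 5 + 1

6th century


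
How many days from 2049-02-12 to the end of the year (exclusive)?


Day of year: 43 of 365
Remaining = 365 - 43

322 days


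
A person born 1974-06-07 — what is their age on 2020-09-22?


Birth: 1974-06-07
Reference: 2020-09-22
Year difference: 2020 - 1974 = 46

46 years old


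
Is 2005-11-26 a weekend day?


Anchor: Jan 1, 2005. With p = 2005 - 1 = 2004: (p + p//4 - p//100 + p//400) mod 7 = (2004 + 501 - 20 + 5) mod 7 = 2490 mod 7 = 5 -> Saturday (Mon=0 ... Sun=6)
Day of year: 330; offset = 329
Weekday index = (5 + 329) mod 7 = 5 -> Saturday
Weekend days: Saturday, Sunday

Yes


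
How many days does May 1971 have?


May 1971

31 days


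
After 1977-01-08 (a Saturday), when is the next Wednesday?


Current: Saturday
Target: Wednesday
Days ahead: 4

Next Wednesday: 1977-01-12


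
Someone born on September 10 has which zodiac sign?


Date: September 10
Conventional tropical zodiac dates: Virgo from August 23 onward; Libra starts September 23
September 10 falls within the Virgo range

Virgo


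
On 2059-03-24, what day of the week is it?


Date: March 24, 2059
Anchor: Jan 1, 2059. With p = 2059 - 1 = 2058: (p + p//4 - p//100 + p//400) mod 7 = (2058 + 514 - 20 + 5) mod 7 = 2557 mod 7 = 2 -> Wednesday (Mon=0 ... Sun=6)
Days before March (Jan-Feb): 59; offset = 59 + 24 - 1 = 82
Weekday index = (2 + 82) mod 7 = 0

Day of the week: Monday


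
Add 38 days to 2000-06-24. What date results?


Start: 2000-06-24, add 38 days
June 2000 has 30 days: 30 - 24 = 6 days to June 30 -> 32 left
July 2000 has 31 days -> 1 left
August 2000: 1 <= 31 -> lands on August 1

Result: 2000-08-01


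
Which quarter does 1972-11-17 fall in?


Month: November (month 11)
Q1: Jan-Mar, Q2: Apr-Jun, Q3: Jul-Sep, Q4: Oct-Dec

Q4


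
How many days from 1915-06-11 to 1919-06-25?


From 1915-06-11 to 1919-06-25
1915-06-11: days before June = 31 + 28 + 31 + 30 + 31 = 151 (1915 is not a leap year); day of year = 151 + 11 = 162
1919-06-25: days before June = 31 + 28 + 31 + 30 + 31 = 151 (1919 is not a leap year); day of year = 151 + 25 = 176
Rest of 1915: 365 - 162 = 203
Full years 1916 (366), 1917 (365), 1918 (365): 1096
Total = 203 + 1096 + 176 = 1475

1475 days


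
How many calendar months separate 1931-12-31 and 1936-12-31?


From December 1931 to December 1936
5 years * 12 = 60 months = 60

60 months


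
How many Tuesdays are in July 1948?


July 1948 has 31 days
Anchor: Jan 1, 1948. With p = 1948 - 1 = 1947: (p + p//4 - p//100 + p//400) mod 7 = (1947 + 486 - 19 + 4) mod 7 = 2418 mod 7 = 3 -> Thursday (Mon=0 ... Sun=6)
Days before July (Jan-Jun): 182; July 1 index = (3 + 182) mod 7 = 3 -> Thursday
First Tuesday is July 6
Tuesdays: 6, 13, 20, 27

4 Tuesdays


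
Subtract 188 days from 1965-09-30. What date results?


Start: 1965-09-30, subtract 188 days
Back 30 days from September 30 reaches August 31, 1965 -> 158 left
August 1965 has 31 days -> back to July 31, 1965 -> 127 left
July 1965 has 31 days -> back to June 30, 1965 -> 96 left
June 1965 has 30 days -> back to May 31, 1965 -> 66 left
May 1965 has 31 days -> back to April 30, 1965 -> 35 left
April 1965 has 30 days -> back to March 31, 1965 -> 5 left
March 1965: 31 - 5 = 26 -> lands on March 26

Result: 1965-03-26


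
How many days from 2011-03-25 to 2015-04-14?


From 2011-03-25 to 2015-04-14
2011-03-25: days before March = 31 + 28 = 59 (2011 is not a leap year); day of year = 59 + 25 = 84
2015-04-14: days before April = 31 + 28 + 31 = 90 (2015 is not a leap year); day of year = 90 + 14 = 104
Rest of 2011: 365 - 84 = 281
Full years 2012 (366), 2013 (365), 2014 (365): 1096
Total = 281 + 1096 + 104 = 1481

1481 days


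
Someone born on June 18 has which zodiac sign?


Date: June 18
Conventional tropical zodiac dates: Gemini from May 21 onward; Cancer starts June 21
June 18 falls within the Gemini range

Gemini


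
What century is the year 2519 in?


Century = (year - 1) // 100 + 1
= (2519 - 1) // 100 + 1
= 2518 // 100 + 1
= 25 + 1

26th century


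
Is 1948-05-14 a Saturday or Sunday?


Anchor: Jan 1, 1948. With p = 1948 - 1 = 1947: (p + p//4 - p//100 + p//400) mod 7 = (1947 + 486 - 19 + 4) mod 7 = 2418 mod 7 = 3 -> Thursday (Mon=0 ... Sun=6)
Day of year: 135; offset = 134
Weekday index = (3 + 134) mod 7 = 4 -> Friday
Weekend days: Saturday, Sunday

No


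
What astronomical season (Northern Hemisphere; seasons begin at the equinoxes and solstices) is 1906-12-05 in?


Date: December 5
Astronomical Autumn (approx.; exact equinox/solstice day varies by year): September 22 to December 20
December 5 falls within the Autumn window

Autumn


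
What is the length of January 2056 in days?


January 2056

31 days


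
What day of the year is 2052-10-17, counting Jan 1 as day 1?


Date: October 17, 2052
Days in months 1 through 9: 274
Plus 17 days in October

Day of year: 291


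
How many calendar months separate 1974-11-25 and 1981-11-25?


From November 1974 to November 1981
7 years * 12 = 84 months = 84

84 months


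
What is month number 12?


Month 12 of 12

December


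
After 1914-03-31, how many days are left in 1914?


Day of year: 90 of 365
Remaining = 365 - 90

275 days


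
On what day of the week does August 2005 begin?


Target: August 1, 2005
Anchor: Jan 1, 2005. With p = 2005 - 1 = 2004: (p + p//4 - p//100 + p//400) mod 7 = (2004 + 501 - 20 + 5) mod 7 = 2490 mod 7 = 5 -> Saturday (Mon=0 ... Sun=6)
Days before August (Jan-Jul): 212 days
Weekday index = (5 + 212) mod 7 = 0

Monday


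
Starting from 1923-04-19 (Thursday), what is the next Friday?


Current: Thursday
Target: Friday
Days ahead: 1

Next Friday: 1923-04-20


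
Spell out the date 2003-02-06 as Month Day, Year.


ISO 2003-02-06 parses as year=2003, month=02, day=06
Month 2 -> February

February 6, 2003


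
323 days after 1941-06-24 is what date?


Start: 1941-06-24, add 323 days
June 1941 has 30 days: 30 - 24 = 6 days to June 30 -> 317 left
July 1941 has 31 days -> 286 left
August 1941 has 31 days -> 255 left
September 1941 has 30 days -> 225 left
October 1941 has 31 days -> 194 left
November 1941 has 30 days -> 164 left
December 1941 has 31 days -> 133 left
January 1942 has 31 days -> 102 left
February 1942 has 28 days -> 74 left
March 1942 has 31 days -> 43 left
April 1942 has 30 days -> 13 left
May 1942: 13 <= 31 -> lands on May 13

Result: 1942-05-13


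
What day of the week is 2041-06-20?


Date: June 20, 2041
Anchor: Jan 1, 2041. With p = 2041 - 1 = 2040: (p + p//4 - p//100 + p//400) mod 7 = (2040 + 510 - 20 + 5) mod 7 = 2535 mod 7 = 1 -> Tuesday (Mon=0 ... Sun=6)
Days before June (Jan-May): 151; offset = 151 + 20 - 1 = 170
Weekday index = (1 + 170) mod 7 = 3

Day of the week: Thursday


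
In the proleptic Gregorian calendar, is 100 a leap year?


Gregorian leap year rule: divisible by 4, but not by 100, unless also by 400.
100 is divisible by 100 but not 400 -> not a leap year

No


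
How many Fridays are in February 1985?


February 1985 has 28 days
Anchor: Jan 1, 1985. With p = 1985 - 1 = 1984: (p + p//4 - p//100 + p//400) mod 7 = (1984 + 496 - 19 + 4) mod 7 = 2465 mod 7 = 1 -> Tuesday (Mon=0 ... Sun=6)
Days before February (Jan): 31; February 1 index = (1 + 31) mod 7 = 4 -> Friday
First Friday is February 1
Fridays: 1, 8, 15, 22

4 Fridays


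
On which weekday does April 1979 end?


April 1979 has 30 days
Anchor: Jan 1, 1979. With p = 1979 - 1 = 1978: (p + p//4 - p//100 + p//400) mod 7 = (1978 + 494 - 19 + 4) mod 7 = 2457 mod 7 = 0 -> Monday (Mon=0 ... Sun=6)
Days before April (Jan-Mar): 90; April 1 index = (0 + 90) mod 7 = 6 -> Sunday
Last day offset: 30 - 1 = 29 days
Weekday index = (6 + 29) mod 7 = 0

Monday, April 30


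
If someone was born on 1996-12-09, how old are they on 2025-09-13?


Birth: 1996-12-09
Reference: 2025-09-13
Year difference: 2025 - 1996 = 29
Birthday not yet reached in 2025, subtract 1

28 years old


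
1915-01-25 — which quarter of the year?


Month: January (month 1)
Q1: Jan-Mar, Q2: Apr-Jun, Q3: Jul-Sep, Q4: Oct-Dec

Q1


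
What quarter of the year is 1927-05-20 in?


Month: May (month 5)
Q1: Jan-Mar, Q2: Apr-Jun, Q3: Jul-Sep, Q4: Oct-Dec

Q2


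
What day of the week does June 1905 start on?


Target: June 1, 1905
Anchor: Jan 1, 1905. With p = 1905 - 1 = 1904: (p + p//4 - p//100 + p//400) mod 7 = (1904 + 476 - 19 + 4) mod 7 = 2365 mod 7 = 6 -> Sunday (Mon=0 ... Sun=6)
Days before June (Jan-May): 151 days
Weekday index = (6 + 151) mod 7 = 3

Thursday


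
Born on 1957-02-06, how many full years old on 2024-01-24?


Birth: 1957-02-06
Reference: 2024-01-24
Year difference: 2024 - 1957 = 67
Birthday not yet reached in 2024, subtract 1

66 years old


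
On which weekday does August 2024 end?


August 2024 has 31 days
Anchor: Jan 1, 2024. With p = 2024 - 1 = 2023: (p + p//4 - p//100 + p//400) mod 7 = (2023 + 505 - 20 + 5) mod 7 = 2513 mod 7 = 0 -> Monday (Mon=0 ... Sun=6)
Days before August (Jan-Jul): 213; August 1 index = (0 + 213) mod 7 = 3 -> Thursday
Last day offset: 31 - 1 = 30 days
Weekday index = (3 + 30) mod 7 = 5

Saturday, August 31


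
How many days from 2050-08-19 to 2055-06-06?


From 2050-08-19 to 2055-06-06
2050-08-19: days before August = 31 + 28 + 31 + 30 + 31 + 30 + 31 = 212 (2050 is not a leap year); day of year = 212 + 19 = 231
2055-06-06: days before June = 31 + 28 + 31 + 30 + 31 = 151 (2055 is not a leap year); day of year = 151 + 6 = 157
Rest of 2050: 365 - 231 = 134
Full years 2051 (365), 2052 (366), 2053 (365), 2054 (365): 1461
Total = 134 + 1461 + 157 = 1752

1752 days


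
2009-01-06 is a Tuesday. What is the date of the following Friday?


Current: Tuesday
Target: Friday
Days ahead: 3

Next Friday: 2009-01-09


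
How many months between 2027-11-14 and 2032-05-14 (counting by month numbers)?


From November 2027 to May 2032
5 years * 12 = 60 months, minus 6 months = 54

54 months


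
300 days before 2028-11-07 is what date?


Start: 2028-11-07, subtract 300 days
Back 7 days from November 7 reaches October 31, 2028 -> 293 left
October 2028 has 31 days -> back to September 30, 2028 -> 262 left
September 2028 has 30 days -> back to August 31, 2028 -> 232 left
August 2028 has 31 days -> back to July 31, 2028 -> 201 left
July 2028 has 31 days -> back to June 30, 2028 -> 170 left
June 2028 has 30 days -> back to May 31, 2028 -> 140 left
May 2028 has 31 days -> back to April 30, 2028 -> 109 left
April 2028 has 30 days -> back to March 31, 2028 -> 79 left
March 2028 has 31 days -> back to February 29, 2028 -> 48 left
February 2028 has 29 days -> back to January 31, 2028 -> 19 left
January 2028: 31 - 19 = 12 -> lands on January 12

Result: 2028-01-12


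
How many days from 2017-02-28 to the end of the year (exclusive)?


Day of year: 59 of 365
Remaining = 365 - 59

306 days


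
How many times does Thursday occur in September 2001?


September 2001 has 30 days
Anchor: Jan 1, 2001. With p = 2001 - 1 = 2000: (p + p//4 - p//100 + p//400) mod 7 = (2000 + 500 - 20 + 5) mod 7 = 2485 mod 7 = 0 -> Monday (Mon=0 ... Sun=6)
Days before September (Jan-Aug): 243; September 1 index = (0 + 243) mod 7 = 5 -> Saturday
First Thursday is September 6
Thursdays: 6, 13, 20, 27

4 Thursdays


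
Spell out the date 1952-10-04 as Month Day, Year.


ISO 1952-10-04 parses as year=1952, month=10, day=04
Month 10 -> October

October 4, 1952


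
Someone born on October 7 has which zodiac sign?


Date: October 7
Conventional tropical zodiac dates: Libra from September 23 onward; Scorpio starts October 23
October 7 falls within the Libra range

Libra


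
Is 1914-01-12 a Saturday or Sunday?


Anchor: Jan 1, 1914. With p = 1914 - 1 = 1913: (p + p//4 - p//100 + p//400) mod 7 = (1913 + 478 - 19 + 4) mod 7 = 2376 mod 7 = 3 -> Thursday (Mon=0 ... Sun=6)
Day of year: 12; offset = 11
Weekday index = (3 + 11) mod 7 = 0 -> Monday
Weekend days: Saturday, Sunday

No


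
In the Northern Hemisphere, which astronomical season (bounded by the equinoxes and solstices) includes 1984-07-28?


Date: July 28
Astronomical Summer (approx.; exact equinox/solstice day varies by year): June 21 to September 21
July 28 falls within the Summer window

Summer


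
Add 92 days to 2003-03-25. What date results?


Start: 2003-03-25, add 92 days
March 2003 has 31 days: 31 - 25 = 6 days to March 31 -> 86 left
April 2003 has 30 days -> 56 left
May 2003 has 31 days -> 25 left
June 2003: 25 <= 30 -> lands on June 25

Result: 2003-06-25


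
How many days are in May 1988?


May 1988

31 days


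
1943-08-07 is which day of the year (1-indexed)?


Date: August 7, 1943
Days in months 1 through 7: 212
Plus 7 days in August

Day of year: 219


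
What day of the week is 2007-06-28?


Date: June 28, 2007
Anchor: Jan 1, 2007. With p = 2007 - 1 = 2006: (p + p//4 - p//100 + p//400) mod 7 = (2006 + 501 - 20 + 5) mod 7 = 2492 mod 7 = 0 -> Monday (Mon=0 ... Sun=6)
Days before June (Jan-May): 151; offset = 151 + 28 - 1 = 178
Weekday index = (0 + 178) mod 7 = 3

Day of the week: Thursday


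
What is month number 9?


Month 9 of 12

September


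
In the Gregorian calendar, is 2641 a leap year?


Gregorian leap year rule: divisible by 4, but not by 100, unless also by 400.
2641 is not divisible by 4 -> not a leap year

No
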